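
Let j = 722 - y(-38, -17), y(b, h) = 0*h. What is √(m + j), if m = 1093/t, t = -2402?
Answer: √4163028702/2402 ≈ 26.862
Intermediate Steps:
y(b, h) = 0
j = 722 (j = 722 - 1*0 = 722 + 0 = 722)
m = -1093/2402 (m = 1093/(-2402) = 1093*(-1/2402) = -1093/2402 ≈ -0.45504)
√(m + j) = √(-1093/2402 + 722) = √(1733151/2402) = √4163028702/2402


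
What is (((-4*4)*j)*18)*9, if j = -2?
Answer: 5184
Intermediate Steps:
(((-4*4)*j)*18)*9 = ((-4*4*(-2))*18)*9 = (-16*(-2)*18)*9 = (32*18)*9 = 576*9 = 5184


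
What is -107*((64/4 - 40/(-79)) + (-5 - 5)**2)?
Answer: -984828/79 ≈ -12466.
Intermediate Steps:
-107*((64/4 - 40/(-79)) + (-5 - 5)**2) = -107*((64*(1/4) - 40*(-1/79)) + (-10)**2) = -107*((16 + 40/79) + 100) = -107*(1304/79 + 100) = -107*9204/79 = -984828/79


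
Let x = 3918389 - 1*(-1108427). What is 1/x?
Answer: 1/5026816 ≈ 1.9893e-7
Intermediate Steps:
x = 5026816 (x = 3918389 + 1108427 = 5026816)
1/x = 1/5026816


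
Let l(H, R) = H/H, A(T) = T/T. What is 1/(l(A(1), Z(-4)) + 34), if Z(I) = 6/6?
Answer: 1/35 ≈ 0.028571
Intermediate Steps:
A(T) = 1
Z(I) = 1 (Z(I) = 6*(⅙) = 1)
l(H, R) = 1
1/(l(A(1), Z(-4)) + 34) = 1/(1 + 34) = 1/35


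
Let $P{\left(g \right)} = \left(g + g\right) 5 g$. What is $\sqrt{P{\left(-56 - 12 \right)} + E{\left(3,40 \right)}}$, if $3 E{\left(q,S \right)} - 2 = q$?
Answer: $\frac{5 \sqrt{16647}}{3} \approx 215.04$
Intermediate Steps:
$E{\left(q,S \right)} = \frac{2}{3} + \frac{q}{3}$
$P{\left(g \right)} = 10 g^{2}$ ($P{\left(g \right)} = 2 g 5 g = 10 g g = 10 g^{2}$)
$\sqrt{P{\left(-56 - 12 \right)} + E{\left(3,40 \right)}} = \sqrt{10 \left(-56 - 12\right)^{2} + \left(\frac{2}{3} + \frac{1}{3} \cdot 3\right)} = \sqrt{10 \left(-68\right)^{2} + \left(\frac{2}{3} + 1\right)} = \sqrt{10 \cdot 4624 + \frac{5}{3}} = \sqrt{46240 + \frac{5}{3}} = \sqrt{\frac{138725}{3}} = \frac{5 \sqrt{16647}}{3}$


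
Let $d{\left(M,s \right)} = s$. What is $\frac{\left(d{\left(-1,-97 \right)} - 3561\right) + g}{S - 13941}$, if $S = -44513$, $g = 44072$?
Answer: $- \frac{1837}{2657} \approx -0.69138$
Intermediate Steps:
$\frac{\left(d{\left(-1,-97 \right)} - 3561\right) + g}{S - 13941} = \frac{\left(-97 - 3561\right) + 44072}{-44513 - 13941} = \frac{-3658 + 44072}{-58454} = 40414 \left(- \frac{1}{58454}\right) = - \frac{1837}{2657}$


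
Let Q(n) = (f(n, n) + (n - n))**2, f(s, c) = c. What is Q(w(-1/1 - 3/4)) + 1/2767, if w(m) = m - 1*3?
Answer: 998903/44272 ≈ 22.563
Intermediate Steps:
w(m) = -3 + m (w(m) = m - 3 = -3 + m)
Q(n) = n**2 (Q(n) = (n + (n - n))**2 = (n + 0)**2 = n**2)
Q(w(-1/1 - 3/4)) + 1/2767 = (-3 + (-1/1 - 3/4))**2 + 1/2767 = (-3 + (-1*1 - 3*1/4))**2 + 1/2767 = (-3 + (-1 - 3/4))**2 + 1/2767 = (-3 - 7/4)**2 + 1/2767 = (-19/4)**2 + 1/2767 = 361/16 + 1/2767 = 998903/44272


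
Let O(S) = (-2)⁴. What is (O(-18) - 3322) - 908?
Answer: -4214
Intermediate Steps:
O(S) = 16
(O(-18) - 3322) - 908 = (16 - 3322) - 908 = -3306 - 908 = -4214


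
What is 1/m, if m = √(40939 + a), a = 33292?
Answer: √74231/74231 ≈ 0.0036703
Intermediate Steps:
m = √74231 (m = √(40939 + 33292) = √74231 ≈ 272.45)
1/m = 1/(√74231) = √74231/74231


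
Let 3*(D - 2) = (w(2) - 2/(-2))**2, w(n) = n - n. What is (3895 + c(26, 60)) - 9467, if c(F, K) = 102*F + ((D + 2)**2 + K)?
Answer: -25571/9 ≈ -2841.2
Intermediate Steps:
w(n) = 0
D = 7/3 (D = 2 + (0 - 2/(-2))**2/3 = 2 + (0 - 2*(-1/2))**2/3 = 2 + (0 + 1)**2/3 = 2 + (1/3)*1**2 = 2 + (1/3)*1 = 2 + 1/3 = 7/3 ≈ 2.3333)
c(F, K) = 169/9 + K + 102*F (c(F, K) = 102*F + ((7/3 + 2)**2 + K) = 102*F + ((13/3)**2 + K) = 102*F + (169/9 + K) = 169/9 + K + 102*F)
(3895 + c(26, 60)) - 9467 = (3895 + (169/9 + 60 + 102*26)) - 9467 = (3895 + (169/9 + 60 + 2652)) - 9467 = (3895 + 24577/9) - 9467 = 59632/9 - 9467 = -25571/9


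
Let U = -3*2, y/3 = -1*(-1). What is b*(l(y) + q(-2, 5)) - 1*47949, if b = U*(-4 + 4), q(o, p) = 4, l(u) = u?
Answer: -47949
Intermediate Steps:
y = 3 (y = 3*(-1*(-1)) = 3*1 = 3)
U = -6
b = 0 (b = -6*(-4 + 4) = -6*0 = 0)
b*(l(y) + q(-2, 5)) - 1*47949 = 0*(3 + 4) - 1*47949 = 0*7 - 47949 = 0 - 47949 = -47949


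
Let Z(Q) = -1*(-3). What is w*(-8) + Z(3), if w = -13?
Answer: 107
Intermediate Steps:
Z(Q) = 3
w*(-8) + Z(3) = -13*(-8) + 3 = 104 + 3 = 107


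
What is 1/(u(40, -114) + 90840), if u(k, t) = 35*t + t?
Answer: 1/86736 ≈ 1.1529e-5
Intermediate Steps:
u(k, t) = 36*t
1/(u(40, -114) + 90840) = 1/(36*(-114) + 90840) = 1/(-4104 + 90840) = 1/86736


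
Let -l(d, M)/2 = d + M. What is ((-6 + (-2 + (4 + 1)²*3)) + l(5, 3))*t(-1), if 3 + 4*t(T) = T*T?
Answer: -51/2 ≈ -25.500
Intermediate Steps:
l(d, M) = -2*M - 2*d (l(d, M) = -2*(d + M) = -2*(M + d) = -2*M - 2*d)
t(T) = -¾ + T²/4 (t(T) = -¾ + (T*T)/4 = -¾ + T²/4)
((-6 + (-2 + (4 + 1)²*3)) + l(5, 3))*t(-1) = ((-6 + (-2 + (4 + 1)²*3)) + (-2*3 - 2*5))*(-¾ + (¼)*(-1)²) = ((-6 + (-2 + 5²*3)) + (-6 - 10))*(-¾ + (¼)*1) = ((-6 + (-2 + 25*3)) - 16)*(-¾ + ¼) = ((-6 + (-2 + 75)) - 16)*(-½) = ((-6 + 73) - 16)*(-½) = (67 - 16)*(-½) = 51*(-½) = -51/2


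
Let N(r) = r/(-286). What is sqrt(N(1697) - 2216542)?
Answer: I*sqrt(181304754774)/286 ≈ 1488.8*I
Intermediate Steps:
N(r) = -r/286 (N(r) = r*(-1/286) = -r/286)
sqrt(N(1697) - 2216542) = sqrt(-1/286*1697 - 2216542) = sqrt(-1697/286 - 2216542) = sqrt(-633932709/286) = I*sqrt(181304754774)/286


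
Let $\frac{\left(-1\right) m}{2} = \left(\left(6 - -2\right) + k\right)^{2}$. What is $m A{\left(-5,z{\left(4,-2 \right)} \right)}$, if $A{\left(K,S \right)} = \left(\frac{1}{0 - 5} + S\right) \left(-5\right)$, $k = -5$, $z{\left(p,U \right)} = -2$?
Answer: $-198$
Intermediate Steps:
$m = -18$ ($m = - 2 \left(\left(6 - -2\right) - 5\right)^{2} = - 2 \left(\left(6 + 2\right) - 5\right)^{2} = - 2 \left(8 - 5\right)^{2} = - 2 \cdot 3^{2} = \left(-2\right) 9 = -18$)
$A{\left(K,S \right)} = 1 - 5 S$ ($A{\left(K,S \right)} = \left(\frac{1}{-5} + S\right) \left(-5\right) = \left(- \frac{1}{5} + S\right) \left(-5\right) = 1 - 5 S$)
$m A{\left(-5,z{\left(4,-2 \right)} \right)} = - 18 \left(1 - -10\right) = - 18 \left(1 + 10\right) = \left(-18\right) 11 = -198$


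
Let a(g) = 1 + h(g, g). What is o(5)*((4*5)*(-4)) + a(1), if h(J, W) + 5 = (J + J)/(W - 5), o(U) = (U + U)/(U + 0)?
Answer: -329/2 ≈ -164.50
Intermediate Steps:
o(U) = 2 (o(U) = (2*U)/U = 2)
h(J, W) = -5 + 2*J/(-5 + W) (h(J, W) = -5 + (J + J)/(W - 5) = -5 + (2*J)/(-5 + W) = -5 + 2*J/(-5 + W))
a(g) = 1 + (25 - 3*g)/(-5 + g) (a(g) = 1 + (25 - 5*g + 2*g)/(-5 + g) = 1 + (25 - 3*g)/(-5 + g))
o(5)*((4*5)*(-4)) + a(1) = 2*((4*5)*(-4)) + 2*(10 - 1*1)/(-5 + 1) = 2*(20*(-4)) + 2*(10 - 1)/(-4) = 2*(-80) + 2*(-¼)*9 = -160 - 9/2 = -329/2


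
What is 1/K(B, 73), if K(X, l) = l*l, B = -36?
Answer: 1/5329 ≈ 0.00018765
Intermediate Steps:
K(X, l) = l**2
1/K(B, 73) = 1/(73**2) = 1/5329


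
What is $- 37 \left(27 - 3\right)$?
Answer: $-888$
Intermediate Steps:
$- 37 \left(27 - 3\right) = \left(-37\right) 24 = -888$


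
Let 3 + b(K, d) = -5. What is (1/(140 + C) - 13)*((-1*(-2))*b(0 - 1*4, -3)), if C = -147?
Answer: 1472/7 ≈ 210.29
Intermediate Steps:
b(K, d) = -8 (b(K, d) = -3 - 5 = -8)
(1/(140 + C) - 13)*((-1*(-2))*b(0 - 1*4, -3)) = (1/(140 - 147) - 13)*(-1*(-2)*(-8)) = (1/(-7) - 13)*(2*(-8)) = (-1/7 - 13)*(-16) = -92/7*(-16) = 1472/7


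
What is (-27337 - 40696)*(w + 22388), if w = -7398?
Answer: -1019814670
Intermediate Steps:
(-27337 - 40696)*(w + 22388) = (-27337 - 40696)*(-7398 + 22388) = -68033*14990 = -1019814670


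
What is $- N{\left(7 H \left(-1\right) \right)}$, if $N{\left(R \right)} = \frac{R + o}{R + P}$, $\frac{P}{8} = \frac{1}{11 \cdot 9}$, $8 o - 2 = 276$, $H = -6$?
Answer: $- \frac{30393}{16664} \approx -1.8239$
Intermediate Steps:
$o = \frac{139}{4}$ ($o = \frac{1}{4} + \frac{1}{8} \cdot 276 = \frac{1}{4} + \frac{69}{2} = \frac{139}{4} \approx 34.75$)
$P = \frac{8}{99}$ ($P = \frac{8}{11 \cdot 9} = \frac{8}{99} \approx 0.080808$)
$N{\left(R \right)} = \frac{\frac{139}{4} + R}{\frac{8}{99} + R}$ ($N{\left(R \right)} = \frac{R + \frac{139}{4}}{R + \frac{8}{99}} = \frac{\frac{139}{4} + R}{\frac{8}{99} + R}$)
$- N{\left(7 H \left(-1\right) \right)} = - \frac{99 \left(139 + 4 \cdot 7 \left(-6\right) \left(-1\right)\right)}{4 \left(8 + 99 \cdot 7 \left(-6\right) \left(-1\right)\right)} = - \frac{99 \left(139 + 4 \left(\left(-42\right) \left(-1\right)\right)\right)}{4 \left(8 + 99 \left(\left(-42\right) \left(-1\right)\right)\right)} = - \frac{99 \left(139 + 4 \cdot 42\right)}{4 \left(8 + 99 \cdot 42\right)} = - \frac{99 \left(139 + 168\right)}{4 \left(8 + 4158\right)} = - \frac{99 \cdot 307}{4 \cdot 4166} = \left(-1\right) \frac{30393}{16664} = - \frac{30393}{16664}$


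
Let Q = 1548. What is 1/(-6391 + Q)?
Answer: -1/4843 ≈ -0.00020648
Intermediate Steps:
1/(-6391 + Q) = 1/(-6391 + 1548) = 1/(-4843) = -1/4843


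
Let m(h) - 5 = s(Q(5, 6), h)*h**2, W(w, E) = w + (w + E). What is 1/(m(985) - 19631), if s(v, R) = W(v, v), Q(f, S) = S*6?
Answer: 1/104764674 ≈ 9.5452e-9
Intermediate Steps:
Q(f, S) = 6*S
W(w, E) = E + 2*w (W(w, E) = w + (E + w) = E + 2*w)
s(v, R) = 3*v (s(v, R) = v + 2*v = 3*v)
m(h) = 5 + 108*h**2 (m(h) = 5 + (3*(6*6))*h**2 = 5 + (3*36)*h**2 = 5 + 108*h**2)
1/(m(985) - 19631) = 1/((5 + 108*985**2) - 19631) = 1/((5 + 108*970225) - 19631) = 1/((5 + 104784300) - 19631) = 1/(104784305 - 19631) = 1/104764674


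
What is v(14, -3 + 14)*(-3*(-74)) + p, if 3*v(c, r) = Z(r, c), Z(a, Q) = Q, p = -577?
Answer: 459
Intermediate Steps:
v(c, r) = c/3
v(14, -3 + 14)*(-3*(-74)) + p = ((⅓)*14)*(-3*(-74)) - 577 = (14/3)*222 - 577 = 1036 - 577 = 459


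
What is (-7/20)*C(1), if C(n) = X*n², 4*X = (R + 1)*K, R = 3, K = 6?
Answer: -21/10 ≈ -2.1000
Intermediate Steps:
X = 6 (X = ((3 + 1)*6)/4 = (4*6)/4 = (¼)*24 = 6)
C(n) = 6*n²
(-7/20)*C(1) = (-7/20)*(6*1²) = (-7*1/20)*(6*1) = -7/20*6 = -21/10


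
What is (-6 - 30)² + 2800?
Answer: 4096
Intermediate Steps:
(-6 - 30)² + 2800 = (-36)² + 2800 = 1296 + 2800 = 4096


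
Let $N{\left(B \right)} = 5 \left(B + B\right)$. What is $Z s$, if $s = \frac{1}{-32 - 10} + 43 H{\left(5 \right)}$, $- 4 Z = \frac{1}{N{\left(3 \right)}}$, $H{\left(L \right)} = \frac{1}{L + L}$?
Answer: $- \frac{449}{12600} \approx -0.035635$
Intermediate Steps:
$N{\left(B \right)} = 10 B$ ($N{\left(B \right)} = 5 \cdot 2 B = 10 B$)
$H{\left(L \right)} = \frac{1}{2 L}$
$Z = - \frac{1}{120}$ ($Z = - \frac{1}{4 \cdot 10 \cdot 3} = - \frac{1}{4 \cdot 30} = \left(- \frac{1}{4}\right) \frac{1}{30} = - \frac{1}{120} \approx -0.0083333$)
$s = \frac{449}{105}$ ($s = \frac{1}{-32 - 10} + 43 \frac{1}{2 \cdot 5} = \frac{1}{-42} + 43 \cdot \frac{1}{2} \cdot \frac{1}{5} = - \frac{1}{42} + 43 \cdot \frac{1}{10} = - \frac{1}{42} + \frac{43}{10} = \frac{449}{105} \approx 4.2762$)
$Z s = \left(- \frac{1}{120}\right) \frac{449}{105} = - \frac{449}{12600}$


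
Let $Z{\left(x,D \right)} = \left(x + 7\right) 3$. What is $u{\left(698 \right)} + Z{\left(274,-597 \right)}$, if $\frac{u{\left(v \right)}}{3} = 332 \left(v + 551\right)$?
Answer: $1244847$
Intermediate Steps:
$u{\left(v \right)} = 548796 + 996 v$ ($u{\left(v \right)} = 3 \cdot 332 \left(v + 551\right) = 3 \cdot 332 \left(551 + v\right) = 3 \left(182932 + 332 v\right) = 548796 + 996 v$)
$Z{\left(x,D \right)} = 21 + 3 x$ ($Z{\left(x,D \right)} = \left(7 + x\right) 3 = 21 + 3 x$)
$u{\left(698 \right)} + Z{\left(274,-597 \right)} = \left(548796 + 996 \cdot 698\right) + \left(21 + 3 \cdot 274\right) = \left(548796 + 695208\right) + \left(21 + 822\right) = 1244004 + 843 = 1244847$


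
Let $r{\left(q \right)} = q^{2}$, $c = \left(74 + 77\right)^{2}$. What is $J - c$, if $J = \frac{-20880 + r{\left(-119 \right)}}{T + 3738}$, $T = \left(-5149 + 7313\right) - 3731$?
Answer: $- \frac{49507690}{2171} \approx -22804.0$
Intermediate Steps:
$c = 22801$ ($c = 151^{2} = 22801$)
$T = -1567$ ($T = 2164 - 3731 = -1567$)
$J = - \frac{6719}{2171}$ ($J = \frac{-20880 + \left(-119\right)^{2}}{-1567 + 3738} = \frac{-20880 + 14161}{2171} = \left(-6719\right) \frac{1}{2171} = - \frac{6719}{2171} \approx -3.0949$)
$J - c = - \frac{6719}{2171} - 22801 = - \frac{49507690}{2171}$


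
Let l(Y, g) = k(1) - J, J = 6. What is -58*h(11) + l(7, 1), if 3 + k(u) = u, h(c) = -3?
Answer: 166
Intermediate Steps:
k(u) = -3 + u
l(Y, g) = -8 (l(Y, g) = (-3 + 1) - 1*6 = -2 - 6 = -8)
-58*h(11) + l(7, 1) = -58*(-3) - 8 = 174 - 8 = 166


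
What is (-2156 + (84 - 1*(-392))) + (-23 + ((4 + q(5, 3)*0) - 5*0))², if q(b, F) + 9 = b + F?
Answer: -1319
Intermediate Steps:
q(b, F) = -9 + F + b (q(b, F) = -9 + (b + F) = -9 + (F + b) = -9 + F + b)
(-2156 + (84 - 1*(-392))) + (-23 + ((4 + q(5, 3)*0) - 5*0))² = (-2156 + (84 - 1*(-392))) + (-23 + ((4 + (-9 + 3 + 5)*0) - 5*0))² = (-2156 + (84 + 392)) + (-23 + ((4 - 1*0) + 0))² = (-2156 + 476) + (-23 + ((4 + 0) + 0))² = -1680 + (-23 + (4 + 0))² = -1680 + (-23 + 4)² = -1680 + (-19)² = -1680 + 361 = -1319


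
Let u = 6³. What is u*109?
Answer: 23544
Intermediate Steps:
u = 216
u*109 = 216*109 = 23544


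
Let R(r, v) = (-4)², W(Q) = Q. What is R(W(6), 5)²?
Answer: 256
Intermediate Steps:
R(r, v) = 16
R(W(6), 5)² = 16² = 256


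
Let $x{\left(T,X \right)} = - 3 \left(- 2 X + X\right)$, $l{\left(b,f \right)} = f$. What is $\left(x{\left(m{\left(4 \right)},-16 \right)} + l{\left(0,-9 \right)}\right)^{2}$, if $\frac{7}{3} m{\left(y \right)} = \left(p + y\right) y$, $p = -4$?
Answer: $3249$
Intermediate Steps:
$m{\left(y \right)} = \frac{3 y \left(-4 + y\right)}{7}$ ($m{\left(y \right)} = \frac{3 \left(-4 + y\right) y}{7} = \frac{3 y \left(-4 + y\right)}{7}$)
$x{\left(T,X \right)} = 3 X$ ($x{\left(T,X \right)} = - 3 \left(- X\right) = 3 X$)
$\left(x{\left(m{\left(4 \right)},-16 \right)} + l{\left(0,-9 \right)}\right)^{2} = \left(3 \left(-16\right) - 9\right)^{2} = \left(-48 - 9\right)^{2} = \left(-57\right)^{2} = 3249$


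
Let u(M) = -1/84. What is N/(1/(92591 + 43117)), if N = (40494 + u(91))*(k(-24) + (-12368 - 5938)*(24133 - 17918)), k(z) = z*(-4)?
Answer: -4376513430227131770/7 ≈ -6.2522e+17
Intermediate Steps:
u(M) = -1/84 (u(M) = -1*1/84 = -1/84)
k(z) = -4*z
N = -64498974713755/14 (N = (40494 - 1/84)*(-4*(-24) + (-12368 - 5938)*(24133 - 17918)) = 3401495*(96 - 18306*6215)/84 = 3401495*(96 - 113771790)/84 = (3401495/84)*(-113771694) = -64498974713755/14 ≈ -4.6071e+12)
N/(1/(92591 + 43117)) = -64498974713755/(14*(1/(92591 + 43117))) = -64498974713755/(14*(1/135708)) = -64498974713755/(14*1/135708) = -64498974713755/14*135708 = -4376513430227131770/7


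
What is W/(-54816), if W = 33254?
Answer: -16627/27408 ≈ -0.60665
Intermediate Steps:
W/(-54816) = 33254/(-54816) = 33254*(-1/54816) = -16627/27408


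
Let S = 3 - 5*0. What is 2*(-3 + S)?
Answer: 0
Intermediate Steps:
S = 3 (S = 3 + 0 = 3)
2*(-3 + S) = 2*(-3 + 3) = 2*0 = 0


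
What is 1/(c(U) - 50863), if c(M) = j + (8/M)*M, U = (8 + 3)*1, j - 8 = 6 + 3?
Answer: -1/50838 ≈ -1.9670e-5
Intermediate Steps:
j = 17 (j = 8 + (6 + 3) = 8 + 9 = 17)
U = 11 (U = 11*1 = 11)
c(M) = 25 (c(M) = 17 + (8/M)*M = 17 + 8 = 25)
1/(c(U) - 50863) = 1/(25 - 50863) = 1/(-50838) = -1/50838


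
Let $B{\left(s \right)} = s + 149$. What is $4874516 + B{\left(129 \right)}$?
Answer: $4874794$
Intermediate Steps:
$B{\left(s \right)} = 149 + s$
$4874516 + B{\left(129 \right)} = 4874516 + \left(149 + 129\right) = 4874516 + 278 = 4874794$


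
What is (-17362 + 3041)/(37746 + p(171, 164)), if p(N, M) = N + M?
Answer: -14321/38081 ≈ -0.37607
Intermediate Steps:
p(N, M) = M + N
(-17362 + 3041)/(37746 + p(171, 164)) = (-17362 + 3041)/(37746 + (164 + 171)) = -14321/(37746 + 335) = -14321/38081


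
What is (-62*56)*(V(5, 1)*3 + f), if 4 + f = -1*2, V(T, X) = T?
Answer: -31248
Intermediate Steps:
f = -6 (f = -4 - 1*2 = -4 - 2 = -6)
(-62*56)*(V(5, 1)*3 + f) = (-62*56)*(5*3 - 6) = -3472*(15 - 6) = -3472*9 = -31248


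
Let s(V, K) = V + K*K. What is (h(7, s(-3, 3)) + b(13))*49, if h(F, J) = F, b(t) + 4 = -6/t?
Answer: 1617/13 ≈ 124.38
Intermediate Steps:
b(t) = -4 - 6/t
s(V, K) = V + K**2
(h(7, s(-3, 3)) + b(13))*49 = (7 + (-4 - 6/13))*49 = (7 - 58/13)*49 = (33/13)*49 = 1617/13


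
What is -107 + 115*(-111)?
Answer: -12872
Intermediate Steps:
-107 + 115*(-111) = -107 - 12765 = -12872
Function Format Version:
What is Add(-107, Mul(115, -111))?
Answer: -12872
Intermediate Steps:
Add(-107, Mul(115, -111)) = Add(-107, -12765) = -12872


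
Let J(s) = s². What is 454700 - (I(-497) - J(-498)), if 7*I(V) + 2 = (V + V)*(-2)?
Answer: 4916942/7 ≈ 7.0242e+5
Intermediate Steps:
I(V) = -2/7 - 4*V/7 (I(V) = -2/7 + ((V + V)*(-2))/7 = -2/7 + ((2*V)*(-2))/7 = -2/7 + (-4*V)/7 = -2/7 - 4*V/7)
454700 - (I(-497) - J(-498)) = 454700 - ((-2/7 - 4/7*(-497)) - 1*(-498)²) = 454700 - ((-2/7 + 284) - 1*248004) = 454700 - (1986/7 - 248004) = 454700 - 1*(-1734042/7) = 454700 + 1734042/7 = 4916942/7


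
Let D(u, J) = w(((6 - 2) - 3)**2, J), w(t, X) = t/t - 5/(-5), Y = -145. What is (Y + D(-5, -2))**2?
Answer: 20449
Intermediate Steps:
w(t, X) = 2 (w(t, X) = 1 - 5*(-1/5) = 1 + 1 = 2)
D(u, J) = 2
(Y + D(-5, -2))**2 = (-145 + 2)**2 = (-143)**2 = 20449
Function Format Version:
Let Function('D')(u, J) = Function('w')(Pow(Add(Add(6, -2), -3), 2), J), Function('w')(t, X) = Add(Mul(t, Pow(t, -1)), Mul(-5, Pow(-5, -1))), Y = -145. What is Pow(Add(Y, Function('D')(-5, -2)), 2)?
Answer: 20449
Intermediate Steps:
Function('w')(t, X) = 2 (Function('w')(t, X) = Add(1, Mul(-5, Rational(-1, 5))) = Add(1, 1) = 2)
Function('D')(u, J) = 2
Pow(Add(Y, Function('D')(-5, -2)), 2) = Pow(Add(-145, 2), 2) = Pow(-143, 2) = 20449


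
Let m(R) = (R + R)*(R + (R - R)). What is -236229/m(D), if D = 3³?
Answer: -78743/486 ≈ -162.02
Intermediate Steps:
D = 27
m(R) = 2*R² (m(R) = (2*R)*(R + 0) = (2*R)*R = 2*R²)
-236229/m(D) = -236229/(2*27²) = -236229/(2*729) = -236229/1458 = -236229*1/1458 = -78743/486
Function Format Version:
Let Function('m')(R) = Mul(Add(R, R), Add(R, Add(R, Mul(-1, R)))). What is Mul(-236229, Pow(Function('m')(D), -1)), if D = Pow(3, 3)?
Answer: Rational(-78743, 486) ≈ -162.02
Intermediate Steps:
D = 27
Function('m')(R) = Mul(2, Pow(R, 2)) (Function('m')(R) = Mul(Mul(2, R), Add(R, 0)) = Mul(Mul(2, R), R) = Mul(2, Pow(R, 2)))
Mul(-236229, Pow(Function('m')(D), -1)) = Mul(-236229, Pow(Mul(2, Pow(27, 2)), -1)) = Mul(-236229, Pow(Mul(2, 729), -1)) = Mul(-236229, Pow(1458, -1)) = Mul(-236229, Rational(1, 1458)) = Rational(-78743, 486)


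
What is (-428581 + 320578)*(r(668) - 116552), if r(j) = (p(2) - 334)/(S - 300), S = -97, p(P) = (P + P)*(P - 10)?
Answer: 4997382836334/397 ≈ 1.2588e+10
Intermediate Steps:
p(P) = 2*P*(-10 + P) (p(P) = (2*P)*(-10 + P) = 2*P*(-10 + P))
r(j) = 366/397 (r(j) = (2*2*(-10 + 2) - 334)/(-97 - 300) = (2*2*(-8) - 334)/(-397) = (-32 - 334)*(-1/397) = -366*(-1/397) = 366/397)
(-428581 + 320578)*(r(668) - 116552) = (-428581 + 320578)*(366/397 - 116552) = -108003*(-46270778/397) = 4997382836334/397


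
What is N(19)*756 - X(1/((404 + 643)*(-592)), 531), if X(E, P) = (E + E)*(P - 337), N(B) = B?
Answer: 2225788081/154956 ≈ 14364.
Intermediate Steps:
X(E, P) = 2*E*(-337 + P) (X(E, P) = (2*E)*(-337 + P) = 2*E*(-337 + P))
N(19)*756 - X(1/((404 + 643)*(-592)), 531) = 19*756 - 2*1/((404 + 643)*(-592))*(-337 + 531) = 14364 - 2*-1/592/1047*194 = 14364 - 2*(1/1047)*(-1/592)*194 = 14364 - 2*(-1)*194/619824 = 14364 - 1*(-97/154956) = 14364 + 97/154956 = 2225788081/154956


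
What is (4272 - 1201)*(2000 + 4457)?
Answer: 19829447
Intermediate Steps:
(4272 - 1201)*(2000 + 4457) = 3071*6457 = 19829447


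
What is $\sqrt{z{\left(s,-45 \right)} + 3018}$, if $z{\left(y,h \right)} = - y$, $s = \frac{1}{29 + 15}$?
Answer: $\frac{\sqrt{1460701}}{22} \approx 54.936$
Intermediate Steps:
$s = \frac{1}{44} \approx 0.022727$
$\sqrt{z{\left(s,-45 \right)} + 3018} = \sqrt{\left(-1\right) \frac{1}{44} + 3018} = \sqrt{- \frac{1}{44} + 3018} = \sqrt{\frac{132791}{44}} = \frac{\sqrt{1460701}}{22}$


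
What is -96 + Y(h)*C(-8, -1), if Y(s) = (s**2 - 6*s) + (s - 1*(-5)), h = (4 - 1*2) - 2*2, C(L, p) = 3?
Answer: -39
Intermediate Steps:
h = -2 (h = (4 - 2) - 4 = 2 - 4 = -2)
Y(s) = 5 + s**2 - 5*s (Y(s) = (s**2 - 6*s) + (s + 5) = (s**2 - 6*s) + (5 + s) = 5 + s**2 - 5*s)
-96 + Y(h)*C(-8, -1) = -96 + (5 + (-2)**2 - 5*(-2))*3 = -96 + (5 + 4 + 10)*3 = -96 + 19*3 = -96 + 57 = -39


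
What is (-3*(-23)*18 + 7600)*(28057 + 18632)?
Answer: 412824138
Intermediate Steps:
(-3*(-23)*18 + 7600)*(28057 + 18632) = (69*18 + 7600)*46689 = (1242 + 7600)*46689 = 8842*46689 = 412824138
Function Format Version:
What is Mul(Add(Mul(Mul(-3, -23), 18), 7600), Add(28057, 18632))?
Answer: 412824138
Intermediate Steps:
Mul(Add(Mul(Mul(-3, -23), 18), 7600), Add(28057, 18632)) = Mul(Add(Mul(69, 18), 7600), 46689) = Mul(Add(1242, 7600), 46689) = Mul(8842, 46689) = 412824138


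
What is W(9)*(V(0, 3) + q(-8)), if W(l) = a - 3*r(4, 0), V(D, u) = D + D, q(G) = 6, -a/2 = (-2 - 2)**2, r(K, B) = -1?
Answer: -174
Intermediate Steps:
a = -32 (a = -2*(-2 - 2)**2 = -2*(-4)**2 = -2*16 = -32)
V(D, u) = 2*D
W(l) = -29 (W(l) = -32 - 3*(-1) = -32 + 3 = -29)
W(9)*(V(0, 3) + q(-8)) = -29*(2*0 + 6) = -29*(0 + 6) = -29*6 = -174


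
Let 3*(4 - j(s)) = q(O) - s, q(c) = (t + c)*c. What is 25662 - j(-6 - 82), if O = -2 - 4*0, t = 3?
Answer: 77060/3 ≈ 25687.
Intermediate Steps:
O = -2 (O = -2 + 0 = -2)
q(c) = c*(3 + c) (q(c) = (3 + c)*c = c*(3 + c))
j(s) = 14/3 + s/3 (j(s) = 4 - (-2*(3 - 2) - s)/3 = 4 - (-2*1 - s)/3 = 4 - (-2 - s)/3 = 4 + (⅔ + s/3) = 14/3 + s/3)
25662 - j(-6 - 82) = 25662 - (14/3 + (-6 - 82)/3) = 25662 - (14/3 + (⅓)*(-88)) = 25662 - (14/3 - 88/3) = 25662 - 1*(-74/3) = 25662 + 74/3 = 77060/3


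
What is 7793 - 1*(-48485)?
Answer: 56278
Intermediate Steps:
7793 - 1*(-48485) = 7793 + 48485 = 56278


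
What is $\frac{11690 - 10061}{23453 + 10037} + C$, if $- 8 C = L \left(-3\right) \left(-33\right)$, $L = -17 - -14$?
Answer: $\frac{4979781}{133960} \approx 37.174$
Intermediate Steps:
$L = -3$ ($L = -17 + 14 = -3$)
$C = \frac{297}{8}$ ($C = - \frac{\left(-3\right) \left(-3\right) \left(-33\right)}{8} = - \frac{9 \left(-33\right)}{8} = \left(- \frac{1}{8}\right) \left(-297\right) = \frac{297}{8} \approx 37.125$)
$\frac{11690 - 10061}{23453 + 10037} + C = \frac{11690 - 10061}{23453 + 10037} + \frac{297}{8} = \frac{1629}{33490} + \frac{297}{8} = \frac{4979781}{133960}$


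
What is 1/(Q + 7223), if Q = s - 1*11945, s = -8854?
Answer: -1/13576 ≈ -7.3659e-5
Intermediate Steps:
Q = -20799 (Q = -8854 - 1*11945 = -8854 - 11945 = -20799)
1/(Q + 7223) = 1/(-20799 + 7223) = 1/(-13576) = -1/13576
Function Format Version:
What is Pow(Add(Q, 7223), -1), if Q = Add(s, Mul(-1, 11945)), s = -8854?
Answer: Rational(-1, 13576) ≈ -7.3659e-5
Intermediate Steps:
Q = -20799 (Q = Add(-8854, Mul(-1, 11945)) = Add(-8854, -11945) = -20799)
Pow(Add(Q, 7223), -1) = Pow(Add(-20799, 7223), -1) = Pow(-13576, -1) = Rational(-1, 13576)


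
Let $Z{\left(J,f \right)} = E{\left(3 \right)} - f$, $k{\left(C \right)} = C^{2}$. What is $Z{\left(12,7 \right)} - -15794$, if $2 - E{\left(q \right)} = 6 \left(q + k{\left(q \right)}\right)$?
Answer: $15717$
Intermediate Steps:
$E{\left(q \right)} = 2 - 6 q - 6 q^{2}$ ($E{\left(q \right)} = 2 - 6 \left(q + q^{2}\right) = 2 - \left(6 q + 6 q^{2}\right) = 2 - 6 q - 6 q^{2}$)
$Z{\left(J,f \right)} = -70 - f$ ($Z{\left(J,f \right)} = \left(2 - 18 - 6 \cdot 3^{2}\right) - f = \left(2 - 18 - 54\right) - f = -70 - f$)
$Z{\left(12,7 \right)} - -15794 = \left(-70 - 7\right) - -15794 = \left(-70 - 7\right) + 15794 = -77 + 15794 = 15717$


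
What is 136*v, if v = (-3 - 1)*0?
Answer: 0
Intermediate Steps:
v = 0 (v = -4*0 = 0)
136*v = 136*0 = 0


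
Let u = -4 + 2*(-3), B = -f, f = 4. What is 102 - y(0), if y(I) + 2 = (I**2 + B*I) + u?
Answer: 114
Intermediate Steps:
B = -4 (B = -1*4 = -4)
u = -10 (u = -4 - 6 = -10)
y(I) = -12 + I**2 - 4*I (y(I) = -2 + ((I**2 - 4*I) - 10) = -2 + (-10 + I**2 - 4*I) = -12 + I**2 - 4*I)
102 - y(0) = 102 - (-12 + 0**2 - 4*0) = 102 - (-12 + 0 + 0) = 102 - 1*(-12) = 102 + 12 = 114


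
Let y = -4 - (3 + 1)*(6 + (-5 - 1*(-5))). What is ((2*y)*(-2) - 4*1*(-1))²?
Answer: 13456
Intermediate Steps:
y = -28 (y = -4 - 4*(6 + (-5 + 5)) = -4 - 4*(6 + 0) = -4 - 4*6 = -4 - 1*24 = -4 - 24 = -28)
((2*y)*(-2) - 4*1*(-1))² = ((2*(-28))*(-2) - 4*1*(-1))² = (-56*(-2) - 4*(-1))² = (112 + 4)² = 116² = 13456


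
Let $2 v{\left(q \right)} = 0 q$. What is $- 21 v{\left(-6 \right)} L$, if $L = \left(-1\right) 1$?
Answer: $0$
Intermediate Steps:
$v{\left(q \right)} = 0$ ($v{\left(q \right)} = \frac{0 q}{2} = \frac{1}{2} \cdot 0 = 0$)
$L = -1$
$- 21 v{\left(-6 \right)} L = - 21 \cdot 0 \left(-1\right) = \left(-21\right) 0 = 0$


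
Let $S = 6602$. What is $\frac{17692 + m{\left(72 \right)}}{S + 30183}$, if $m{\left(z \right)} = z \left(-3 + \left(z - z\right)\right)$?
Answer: $\frac{17476}{36785} \approx 0.47508$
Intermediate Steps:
$m{\left(z \right)} = - 3 z$ ($m{\left(z \right)} = z \left(-3 + 0\right) = z \left(-3\right) = - 3 z$)
$\frac{17692 + m{\left(72 \right)}}{S + 30183} = \frac{17692 - 216}{6602 + 30183} = \frac{17692 - 216}{36785} = 17476 \cdot \frac{1}{36785} = \frac{17476}{36785}$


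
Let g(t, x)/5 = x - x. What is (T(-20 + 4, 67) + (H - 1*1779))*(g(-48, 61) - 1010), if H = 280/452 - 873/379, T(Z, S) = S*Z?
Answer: 123393614960/42827 ≈ 2.8812e+6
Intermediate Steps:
H = -72119/42827 (H = 280*(1/452) - 873*1/379 = 70/113 - 873/379 = -72119/42827 ≈ -1.6840)
g(t, x) = 0 (g(t, x) = 5*(x - x) = 5*0 = 0)
(T(-20 + 4, 67) + (H - 1*1779))*(g(-48, 61) - 1010) = (67*(-20 + 4) + (-72119/42827 - 1*1779))*(0 - 1010) = (67*(-16) + (-72119/42827 - 1779))*(-1010) = (-1072 - 76261352/42827)*(-1010) = -122171896/42827*(-1010) = 123393614960/42827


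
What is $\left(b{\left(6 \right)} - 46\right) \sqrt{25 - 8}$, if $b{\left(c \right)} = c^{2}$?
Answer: $- 10 \sqrt{17} \approx -41.231$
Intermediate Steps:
$\left(b{\left(6 \right)} - 46\right) \sqrt{25 - 8} = \left(6^{2} - 46\right) \sqrt{25 - 8} = \left(36 - 46\right) \sqrt{17} = - 10 \sqrt{17}$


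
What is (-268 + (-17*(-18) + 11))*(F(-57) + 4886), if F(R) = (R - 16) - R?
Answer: 238630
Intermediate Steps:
F(R) = -16 (F(R) = (-16 + R) - R = -16)
(-268 + (-17*(-18) + 11))*(F(-57) + 4886) = (-268 + (-17*(-18) + 11))*(-16 + 4886) = (-268 + (306 + 11))*4870 = (-268 + 317)*4870 = 49*4870 = 238630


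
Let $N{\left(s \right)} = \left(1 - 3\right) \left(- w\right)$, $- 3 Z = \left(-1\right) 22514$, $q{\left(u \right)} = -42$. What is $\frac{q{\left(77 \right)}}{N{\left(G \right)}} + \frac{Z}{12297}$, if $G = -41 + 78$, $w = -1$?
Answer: $\frac{797225}{36891} \approx 21.61$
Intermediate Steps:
$G = 37$
$Z = \frac{22514}{3}$ ($Z = - \frac{\left(-1\right) 22514}{3} = \left(- \frac{1}{3}\right) \left(-22514\right) = \frac{22514}{3} \approx 7504.7$)
$N{\left(s \right)} = -2$ ($N{\left(s \right)} = \left(1 - 3\right) \left(\left(-1\right) \left(-1\right)\right) = \left(-2\right) 1 = -2$)
$\frac{q{\left(77 \right)}}{N{\left(G \right)}} + \frac{Z}{12297} = - \frac{42}{-2} + \frac{22514}{3 \cdot 12297} = \left(-42\right) \left(- \frac{1}{2}\right) + \frac{22514}{3} \cdot \frac{1}{12297} = 21 + \frac{22514}{36891} = \frac{797225}{36891}$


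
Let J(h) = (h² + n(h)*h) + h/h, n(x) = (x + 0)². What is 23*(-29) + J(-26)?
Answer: -17566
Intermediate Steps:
n(x) = x²
J(h) = 1 + h² + h³ (J(h) = (h² + h²*h) + h/h = (h² + h³) + 1 = 1 + h² + h³)
23*(-29) + J(-26) = 23*(-29) + (1 + (-26)² + (-26)³) = -667 + (1 + 676 - 17576) = -667 - 16899 = -17566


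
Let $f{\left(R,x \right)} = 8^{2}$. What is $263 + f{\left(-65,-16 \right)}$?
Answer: $327$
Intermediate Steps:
$f{\left(R,x \right)} = 64$
$263 + f{\left(-65,-16 \right)} = 263 + 64 = 327$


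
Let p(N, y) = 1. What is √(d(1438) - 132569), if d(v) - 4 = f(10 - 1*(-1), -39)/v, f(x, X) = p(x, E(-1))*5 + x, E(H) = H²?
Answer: I*√68530929213/719 ≈ 364.09*I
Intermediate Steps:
f(x, X) = 5 + x (f(x, X) = 1*5 + x = 5 + x)
d(v) = 4 + 16/v (d(v) = 4 + (5 + (10 - 1*(-1)))/v = 4 + (5 + (10 + 1))/v = 4 + (5 + 11)/v = 4 + 16/v)
√(d(1438) - 132569) = √((4 + 16/1438) - 132569) = √((4 + 16*(1/1438)) - 132569) = √((4 + 8/719) - 132569) = √(2884/719 - 132569) = √(-95314227/719) = I*√68530929213/719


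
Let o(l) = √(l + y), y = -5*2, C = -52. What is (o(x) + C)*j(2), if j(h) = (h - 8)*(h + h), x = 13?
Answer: 1248 - 24*√3 ≈ 1206.4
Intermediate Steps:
j(h) = 2*h*(-8 + h) (j(h) = (-8 + h)*(2*h) = 2*h*(-8 + h))
y = -10
o(l) = √(-10 + l) (o(l) = √(l - 10) = √(-10 + l))
(o(x) + C)*j(2) = (√(-10 + 13) - 52)*(2*2*(-8 + 2)) = (√3 - 52)*(2*2*(-6)) = (-52 + √3)*(-24) = 1248 - 24*√3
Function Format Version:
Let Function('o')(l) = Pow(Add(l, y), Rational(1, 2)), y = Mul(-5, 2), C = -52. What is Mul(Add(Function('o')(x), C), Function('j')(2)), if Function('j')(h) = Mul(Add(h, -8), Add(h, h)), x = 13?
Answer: Add(1248, Mul(-24, Pow(3, Rational(1, 2)))) ≈ 1206.4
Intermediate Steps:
Function('j')(h) = Mul(2, h, Add(-8, h)) (Function('j')(h) = Mul(Add(-8, h), Mul(2, h)) = Mul(2, h, Add(-8, h)))
y = -10
Function('o')(l) = Pow(Add(-10, l), Rational(1, 2)) (Function('o')(l) = Pow(Add(l, -10), Rational(1, 2)) = Pow(Add(-10, l), Rational(1, 2)))
Mul(Add(Function('o')(x), C), Function('j')(2)) = Mul(Add(Pow(Add(-10, 13), Rational(1, 2)), -52), Mul(2, 2, Add(-8, 2))) = Mul(Add(Pow(3, Rational(1, 2)), -52), Mul(2, 2, -6)) = Mul(Add(-52, Pow(3, Rational(1, 2))), -24) = Add(1248, Mul(-24, Pow(3, Rational(1, 2))))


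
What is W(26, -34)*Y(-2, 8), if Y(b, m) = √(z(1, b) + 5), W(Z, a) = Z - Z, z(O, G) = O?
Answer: 0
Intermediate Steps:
W(Z, a) = 0
Y(b, m) = √6 (Y(b, m) = √(1 + 5) = √6)
W(26, -34)*Y(-2, 8) = 0*√6 = 0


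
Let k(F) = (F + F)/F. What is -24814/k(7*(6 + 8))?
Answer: -12407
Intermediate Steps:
k(F) = 2 (k(F) = (2*F)/F = 2)
-24814/k(7*(6 + 8)) = -24814/2 = -1*12407 = -12407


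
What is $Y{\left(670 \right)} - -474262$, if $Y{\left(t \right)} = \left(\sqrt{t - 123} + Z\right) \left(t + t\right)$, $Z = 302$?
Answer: $878942 + 1340 \sqrt{547} \approx 9.1028 \cdot 10^{5}$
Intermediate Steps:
$Y{\left(t \right)} = 2 t \left(302 + \sqrt{-123 + t}\right)$ ($Y{\left(t \right)} = \left(\sqrt{t - 123} + 302\right) \left(t + t\right) = \left(\sqrt{-123 + t} + 302\right) 2 t = \left(302 + \sqrt{-123 + t}\right) 2 t = 2 t \left(302 + \sqrt{-123 + t}\right)$)
$Y{\left(670 \right)} - -474262 = 2 \cdot 670 \left(302 + \sqrt{-123 + 670}\right) - -474262 = 2 \cdot 670 \left(302 + \sqrt{547}\right) + 474262 = \left(404680 + 1340 \sqrt{547}\right) + 474262 = 878942 + 1340 \sqrt{547}$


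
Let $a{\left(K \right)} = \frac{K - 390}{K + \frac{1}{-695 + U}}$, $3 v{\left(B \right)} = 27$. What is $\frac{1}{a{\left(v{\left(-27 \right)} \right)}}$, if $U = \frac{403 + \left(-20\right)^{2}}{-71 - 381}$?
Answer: $- \frac{2834035}{119993283} \approx -0.023618$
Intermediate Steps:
$U = - \frac{803}{452}$ ($U = \frac{403 + 400}{-452} = 803 \left(- \frac{1}{452}\right) = - \frac{803}{452} \approx -1.7765$)
$v{\left(B \right)} = 9$ ($v{\left(B \right)} = \frac{1}{3} \cdot 27 = 9$)
$a{\left(K \right)} = \frac{-390 + K}{- \frac{452}{314943} + K}$ ($a{\left(K \right)} = \frac{K - 390}{K + \frac{1}{-695 - \frac{803}{452}}} = \frac{-390 + K}{K + \frac{1}{- \frac{314943}{452}}} = \frac{-390 + K}{K - \frac{452}{314943}} = \frac{-390 + K}{- \frac{452}{314943} + K}$)
$\frac{1}{a{\left(v{\left(-27 \right)} \right)}} = \frac{1}{314943 \frac{1}{452 - 2834487} \left(390 - 9\right)} = \frac{1}{314943 \frac{1}{-2834035} \cdot 381} = \frac{1}{314943 \left(- \frac{1}{2834035}\right) 381} = \frac{1}{- \frac{119993283}{2834035}} = - \frac{2834035}{119993283}$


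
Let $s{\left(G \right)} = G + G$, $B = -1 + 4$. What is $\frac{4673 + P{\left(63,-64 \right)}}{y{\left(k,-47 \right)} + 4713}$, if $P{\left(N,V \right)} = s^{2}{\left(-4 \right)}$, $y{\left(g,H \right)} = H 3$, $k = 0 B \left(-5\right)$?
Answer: $\frac{1579}{1524} \approx 1.0361$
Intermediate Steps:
$B = 3$
$k = 0$ ($k = 0 \cdot 3 \left(-5\right) = 0 \left(-5\right) = 0$)
$s{\left(G \right)} = 2 G$
$y{\left(g,H \right)} = 3 H$
$P{\left(N,V \right)} = 64$ ($P{\left(N,V \right)} = \left(2 \left(-4\right)\right)^{2} = \left(-8\right)^{2} = 64$)
$\frac{4673 + P{\left(63,-64 \right)}}{y{\left(k,-47 \right)} + 4713} = \frac{4673 + 64}{3 \left(-47\right) + 4713} = \frac{4737}{-141 + 4713} = \frac{4737}{4572} = 4737 \cdot \frac{1}{4572} = \frac{1579}{1524}$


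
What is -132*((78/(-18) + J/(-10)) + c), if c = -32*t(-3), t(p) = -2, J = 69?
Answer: -34826/5 ≈ -6965.2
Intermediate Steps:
c = 64 (c = -32*(-2) = 64)
-132*((78/(-18) + J/(-10)) + c) = -132*((78/(-18) + 69/(-10)) + 64) = -132*((78*(-1/18) + 69*(-1/10)) + 64) = -132*((-13/3 - 69/10) + 64) = -132*(-337/30 + 64) = -132*1583/30 = -34826/5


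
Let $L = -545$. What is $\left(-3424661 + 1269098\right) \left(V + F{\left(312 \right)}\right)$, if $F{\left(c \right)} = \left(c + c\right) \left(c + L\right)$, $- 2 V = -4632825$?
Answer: $- \frac{9359542924083}{2} \approx -4.6798 \cdot 10^{12}$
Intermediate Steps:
$V = \frac{4632825}{2}$ ($V = \left(- \frac{1}{2}\right) \left(-4632825\right) = \frac{4632825}{2} \approx 2.3164 \cdot 10^{6}$)
$F{\left(c \right)} = 2 c \left(-545 + c\right)$ ($F{\left(c \right)} = \left(c + c\right) \left(c - 545\right) = 2 c \left(-545 + c\right)$)
$\left(-3424661 + 1269098\right) \left(V + F{\left(312 \right)}\right) = \left(-3424661 + 1269098\right) \left(\frac{4632825}{2} + 2 \cdot 312 \left(-545 + 312\right)\right) = - 2155563 \left(\frac{4632825}{2} + 2 \cdot 312 \left(-233\right)\right) = - 2155563 \left(\frac{4632825}{2} - 145392\right) = \left(-2155563\right) \frac{4342041}{2} = - \frac{9359542924083}{2}$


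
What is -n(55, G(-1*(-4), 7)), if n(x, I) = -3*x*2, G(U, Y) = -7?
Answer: 330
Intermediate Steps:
n(x, I) = -6*x
-n(55, G(-1*(-4), 7)) = -(-6)*55 = -1*(-330) = 330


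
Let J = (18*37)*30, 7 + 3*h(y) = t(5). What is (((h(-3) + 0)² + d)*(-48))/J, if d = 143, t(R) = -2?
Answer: -608/1665 ≈ -0.36517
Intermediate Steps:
h(y) = -3 (h(y) = -7/3 + (⅓)*(-2) = -7/3 - ⅔ = -3)
J = 19980 (J = 666*30 = 19980)
(((h(-3) + 0)² + d)*(-48))/J = (((-3 + 0)² + 143)*(-48))/19980 = (((-3)² + 143)*(-48))*(1/19980) = ((9 + 143)*(-48))*(1/19980) = (152*(-48))*(1/19980) = -7296*1/19980 = -608/1665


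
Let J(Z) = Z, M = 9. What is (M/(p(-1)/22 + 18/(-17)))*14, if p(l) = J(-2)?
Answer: -23562/215 ≈ -109.59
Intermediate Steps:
p(l) = -2
(M/(p(-1)/22 + 18/(-17)))*14 = (9/(-2/22 + 18/(-17)))*14 = (9/(-2*1/22 + 18*(-1/17)))*14 = (9/(-1/11 - 18/17))*14 = (9/(-215/187))*14 = (9*(-187/215))*14 = -1683/215*14 = -23562/215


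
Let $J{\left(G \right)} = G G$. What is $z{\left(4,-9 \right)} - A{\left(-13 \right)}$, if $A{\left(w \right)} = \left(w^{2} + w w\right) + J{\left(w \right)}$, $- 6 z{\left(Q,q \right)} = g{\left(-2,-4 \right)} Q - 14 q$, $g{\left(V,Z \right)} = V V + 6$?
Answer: $- \frac{1604}{3} \approx -534.67$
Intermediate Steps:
$J{\left(G \right)} = G^{2}$
$g{\left(V,Z \right)} = 6 + V^{2}$ ($g{\left(V,Z \right)} = V^{2} + 6 = 6 + V^{2}$)
$z{\left(Q,q \right)} = - \frac{5 Q}{3} + \frac{7 q}{3}$ ($z{\left(Q,q \right)} = - \frac{\left(6 + \left(-2\right)^{2}\right) Q - 14 q}{6} = - \frac{\left(6 + 4\right) Q - 14 q}{6} = - \frac{10 Q - 14 q}{6} = - \frac{- 14 q + 10 Q}{6} = - \frac{5 Q}{3} + \frac{7 q}{3}$)
$A{\left(w \right)} = 3 w^{2}$ ($A{\left(w \right)} = \left(w^{2} + w w\right) + w^{2} = \left(w^{2} + w^{2}\right) + w^{2} = 2 w^{2} + w^{2} = 3 w^{2}$)
$z{\left(4,-9 \right)} - A{\left(-13 \right)} = \left(\left(- \frac{5}{3}\right) 4 + \frac{7}{3} \left(-9\right)\right) - 3 \left(-13\right)^{2} = \left(- \frac{20}{3} - 21\right) - 3 \cdot 169 = - \frac{83}{3} - 507 = - \frac{1604}{3}$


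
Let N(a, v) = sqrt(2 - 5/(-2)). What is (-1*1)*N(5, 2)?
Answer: -3*sqrt(2)/2 ≈ -2.1213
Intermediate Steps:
N(a, v) = 3*sqrt(2)/2 (N(a, v) = sqrt(2 - 5*(-1/2)) = sqrt(2 + 5/2) = sqrt(9/2) = 3*sqrt(2)/2)
(-1*1)*N(5, 2) = (-1*1)*(3*sqrt(2)/2) = -3*sqrt(2)/2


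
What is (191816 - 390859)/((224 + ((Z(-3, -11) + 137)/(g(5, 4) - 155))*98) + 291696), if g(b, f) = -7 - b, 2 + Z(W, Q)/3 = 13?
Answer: -33240181/48733980 ≈ -0.68207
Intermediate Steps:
Z(W, Q) = 33 (Z(W, Q) = -6 + 3*13 = -6 + 39 = 33)
(191816 - 390859)/((224 + ((Z(-3, -11) + 137)/(g(5, 4) - 155))*98) + 291696) = (191816 - 390859)/((224 + ((33 + 137)/((-7 - 1*5) - 155))*98) + 291696) = -199043/((224 + (170/((-7 - 5) - 155))*98) + 291696) = -199043/((224 + (170/(-12 - 155))*98) + 291696) = -199043/((224 + (170/(-167))*98) + 291696) = -199043/((224 + (170*(-1/167))*98) + 291696) = -199043/((224 - 170/167*98) + 291696) = -199043/((224 - 16660/167) + 291696) = -199043/(20748/167 + 291696) = -199043/48733980/167 = -199043*167/48733980 = -33240181/48733980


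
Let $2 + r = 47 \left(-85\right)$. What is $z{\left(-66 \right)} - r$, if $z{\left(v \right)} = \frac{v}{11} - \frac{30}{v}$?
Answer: $\frac{43906}{11} \approx 3991.5$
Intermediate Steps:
$z{\left(v \right)} = - \frac{30}{v} + \frac{v}{11}$ ($z{\left(v \right)} = v \frac{1}{11} - \frac{30}{v} = \frac{v}{11} - \frac{30}{v} = - \frac{30}{v} + \frac{v}{11}$)
$r = -3997$ ($r = -2 + 47 \left(-85\right) = -2 - 3995 = -3997$)
$z{\left(-66 \right)} - r = \left(- \frac{30}{-66} + \frac{1}{11} \left(-66\right)\right) - -3997 = \left(\left(-30\right) \left(- \frac{1}{66}\right) - 6\right) + 3997 = \left(\frac{5}{11} - 6\right) + 3997 = - \frac{61}{11} + 3997 = \frac{43906}{11}$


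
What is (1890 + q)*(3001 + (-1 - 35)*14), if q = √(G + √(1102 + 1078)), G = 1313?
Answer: 4719330 + 2497*√(1313 + 2*√545) ≈ 4.8114e+6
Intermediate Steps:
q = √(1313 + 2*√545) (q = √(1313 + √(1102 + 1078)) = √(1313 + √2180) = √(1313 + 2*√545) ≈ 36.874)
(1890 + q)*(3001 + (-1 - 35)*14) = (1890 + √(1313 + 2*√545))*(3001 + (-1 - 35)*14) = (1890 + √(1313 + 2*√545))*(3001 - 36*14) = (1890 + √(1313 + 2*√545))*(3001 - 504) = (1890 + √(1313 + 2*√545))*2497 = 4719330 + 2497*√(1313 + 2*√545)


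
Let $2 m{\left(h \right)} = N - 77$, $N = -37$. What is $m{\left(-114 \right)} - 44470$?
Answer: $-44527$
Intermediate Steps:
$m{\left(h \right)} = -57$ ($m{\left(h \right)} = \frac{-37 - 77}{2} = \frac{1}{2} \left(-114\right) = -57$)
$m{\left(-114 \right)} - 44470 = -57 - 44470 = -44527$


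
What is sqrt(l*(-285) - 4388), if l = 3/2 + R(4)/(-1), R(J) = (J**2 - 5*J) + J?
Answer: I*sqrt(19262)/2 ≈ 69.394*I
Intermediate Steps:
R(J) = J**2 - 4*J
l = 3/2 (l = 3/2 + (4*(-4 + 4))/(-1) = 3*(1/2) + (4*0)*(-1) = 3/2 + 0*(-1) = 3/2 + 0 = 3/2 ≈ 1.5000)
sqrt(l*(-285) - 4388) = sqrt((3/2)*(-285) - 4388) = sqrt(-855/2 - 4388) = sqrt(-9631/2) = I*sqrt(19262)/2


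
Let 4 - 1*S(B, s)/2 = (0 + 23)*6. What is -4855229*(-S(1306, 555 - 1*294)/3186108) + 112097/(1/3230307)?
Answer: 288428578573215190/796527 ≈ 3.6211e+11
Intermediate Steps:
S(B, s) = -268 (S(B, s) = 8 - 2*(0 + 23)*6 = 8 - 46*6 = 8 - 2*138 = 8 - 276 = -268)
-4855229*(-S(1306, 555 - 1*294)/3186108) + 112097/(1/3230307) = -4855229/((-3186108/(-268))) + 112097/(1/3230307) = -4855229/((-3186108*(-1/268))) + 112097/(1/3230307) = -4855229/796527/67 + 112097*3230307 = -4855229*67/796527 + 362107723779 = -325300343/796527 + 362107723779 = 288428578573215190/796527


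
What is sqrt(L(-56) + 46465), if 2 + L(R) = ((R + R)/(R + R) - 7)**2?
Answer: sqrt(46499) ≈ 215.64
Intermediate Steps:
L(R) = 34 (L(R) = -2 + ((R + R)/(R + R) - 7)**2 = -2 + ((2*R)/((2*R)) - 7)**2 = -2 + ((2*R)*(1/(2*R)) - 7)**2 = -2 + (1 - 7)**2 = -2 + (-6)**2 = -2 + 36 = 34)
sqrt(L(-56) + 46465) = sqrt(34 + 46465) = sqrt(46499)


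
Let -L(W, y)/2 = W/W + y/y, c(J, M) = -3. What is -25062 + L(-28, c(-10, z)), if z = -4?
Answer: -25066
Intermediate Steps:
L(W, y) = -4 (L(W, y) = -2*(W/W + y/y) = -2*(1 + 1) = -2*2 = -4)
-25062 + L(-28, c(-10, z)) = -25062 - 4 = -25066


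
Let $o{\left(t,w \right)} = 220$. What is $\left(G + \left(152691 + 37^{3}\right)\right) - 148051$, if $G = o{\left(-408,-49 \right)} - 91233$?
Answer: $-35720$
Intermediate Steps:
$G = -91013$ ($G = 220 - 91233 = -91013$)
$\left(G + \left(152691 + 37^{3}\right)\right) - 148051 = \left(-91013 + \left(152691 + 37^{3}\right)\right) - 148051 = \left(-91013 + \left(152691 + 50653\right)\right) - 148051 = \left(-91013 + 203344\right) - 148051 = 112331 - 148051 = -35720$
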